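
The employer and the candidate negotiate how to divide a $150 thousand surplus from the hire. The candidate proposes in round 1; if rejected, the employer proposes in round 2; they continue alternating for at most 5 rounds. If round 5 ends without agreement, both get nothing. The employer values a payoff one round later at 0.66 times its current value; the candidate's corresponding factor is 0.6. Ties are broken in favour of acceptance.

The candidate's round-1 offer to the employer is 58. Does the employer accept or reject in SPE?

Accept

Work out the employer's continuation value if the offer is rejected.
Round 5 (the candidate proposes): rejection yields 0 for the employer; the candidate offers 0 and keeps 150.
Round 4 (the employer proposes): the candidate can get 150 next round, worth 0.6 × 150 = 90 now. The employer offers 90 and keeps 150 − 90 = 60.
Round 3 (the candidate proposes): the employer can get 60 next round, worth 0.66 × 60 = 39.6 now. The candidate offers 39.6 and keeps 150 − 39.6 = 110.4.
Round 2 (the employer proposes): the candidate can get 110.4 next round, worth 0.6 × 110.4 = 66.24 now; the employer offers that and keeps 83.76.
So by rejecting in round 1, the employer gets 83.76 next round, worth 0.66 × 83.76 = 55.2816 now.
Offer 58 ≥ 55.2816, so the employer accepts.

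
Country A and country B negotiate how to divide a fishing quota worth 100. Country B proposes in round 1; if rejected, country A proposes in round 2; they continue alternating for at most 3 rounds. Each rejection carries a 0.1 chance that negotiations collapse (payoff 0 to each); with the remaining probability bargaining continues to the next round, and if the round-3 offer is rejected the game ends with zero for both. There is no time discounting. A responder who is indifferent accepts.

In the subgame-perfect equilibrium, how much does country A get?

Round 3 (country B proposes): rejection yields 0 for country A; country B offers 0 and keeps 100.
Round 2 (country A proposes): rejecting gives country B an expected 0.9 × 100 = 90. Country A offers 90 and keeps 100 − 90 = 10.
Round 1 (country B proposes): rejecting gives country A an expected 0.9 × 10 = 9; country B offers that and keeps 91.

9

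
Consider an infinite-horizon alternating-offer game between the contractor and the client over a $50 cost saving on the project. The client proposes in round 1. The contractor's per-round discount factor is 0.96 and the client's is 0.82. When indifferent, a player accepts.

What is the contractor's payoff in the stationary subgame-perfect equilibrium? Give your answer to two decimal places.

40.60

When the client proposes, the contractor accepts any offer worth at least 0.96 times what the contractor would get by proposing next round; and vice versa.
This gives x = 50 − 0.96y and y = 50 − 0.82x, where x and y are each side's share when it proposes.
Hence (1 − 0.96·0.82)x = 50(1 − 0.96), i.e. 0.2128·x = 2.
x ≈ 9.3985; the contractor's share is 50 − x ≈ 40.6015.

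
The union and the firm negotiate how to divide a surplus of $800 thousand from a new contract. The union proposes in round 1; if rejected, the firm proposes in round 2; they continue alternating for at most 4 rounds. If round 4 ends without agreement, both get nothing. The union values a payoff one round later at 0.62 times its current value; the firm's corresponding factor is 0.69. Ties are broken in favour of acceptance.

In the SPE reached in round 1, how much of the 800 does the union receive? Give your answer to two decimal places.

Round 4 (the firm proposes): rejection yields 0 for the union; the firm offers 0 and keeps 800.
Round 3 (the union proposes): the firm can get 800 next round, worth 0.69 × 800 = 552 now. The union offers 552 and keeps 800 − 552 = 248.
Round 2 (the firm proposes): the union can get 248 next round, worth 0.62 × 248 = 153.76 now, so the firm offers 153.76, keeping 646.24.
Round 1 (the union proposes): the firm can get 646.24 next round, worth 0.69 × 646.24 = 445.9056 now, so the union offers 445.9056, keeping 354.0944.

354.09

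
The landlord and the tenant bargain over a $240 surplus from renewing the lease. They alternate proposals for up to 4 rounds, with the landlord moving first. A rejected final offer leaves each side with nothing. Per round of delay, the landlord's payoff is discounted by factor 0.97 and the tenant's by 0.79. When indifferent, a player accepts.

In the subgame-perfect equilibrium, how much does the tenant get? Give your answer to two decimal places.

Round 4 (the tenant proposes): rejection yields 0 for the landlord; the tenant offers 0 and keeps 240.
Round 3 (the landlord proposes): the tenant can get 240 next round, worth 0.79 × 240 = 189.6 now. The landlord offers 189.6 and keeps 240 − 189.6 = 50.4.
Round 2 (the tenant proposes): the landlord can get 50.4 next round, worth 0.97 × 50.4 = 48.888 now. The tenant offers 48.888 and keeps 240 − 48.888 = 191.112.
Round 1 (the landlord proposes): the tenant can get 191.112 next round, worth 0.79 × 191.112 = 150.97848 now. The landlord offers 150.97848 and keeps 240 − 150.97848 = 89.02152.

150.98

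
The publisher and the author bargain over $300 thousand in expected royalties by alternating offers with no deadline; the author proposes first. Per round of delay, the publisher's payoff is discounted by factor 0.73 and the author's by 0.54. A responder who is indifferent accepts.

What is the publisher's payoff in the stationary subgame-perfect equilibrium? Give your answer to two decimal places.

When the author proposes, the publisher accepts any offer worth at least 0.73 times what the publisher would get by proposing next round; and vice versa.
This gives x = 300 − 0.73y and y = 300 − 0.54x, where x and y are each side's share when it proposes.
Hence (1 − 0.73·0.54)x = 300(1 − 0.73), i.e. 0.6058·x = 81.
x ≈ 133.7075; the publisher's share is 300 − x ≈ 166.2925.

166.29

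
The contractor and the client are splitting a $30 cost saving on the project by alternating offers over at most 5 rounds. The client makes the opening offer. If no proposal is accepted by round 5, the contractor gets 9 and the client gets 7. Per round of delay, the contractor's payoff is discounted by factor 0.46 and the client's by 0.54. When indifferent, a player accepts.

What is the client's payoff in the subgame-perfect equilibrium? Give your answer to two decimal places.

Round 5 (the client proposes): the contractor gets 9 if talks fail, so the client offers 9 and keeps 21.
Round 4 (the contractor proposes): the client can get 21 next round, worth 0.54 × 21 = 11.34 now; the contractor offers that and keeps 18.66.
Round 3 (the client proposes): the contractor can get 18.66 next round, worth 0.46 × 18.66 = 8.5836 now; the client offers that and keeps 21.4164.
Round 2 (the contractor proposes): the client can get 21.4164 next round, worth 0.54 × 21.4164 = 11.564856 now; the contractor offers that and keeps 18.435144.
Round 1 (the client proposes): the contractor can get 18.435144 next round, worth 0.46 × 18.435144 = 8.48016624 now, so the client offers 8.48016624, keeping 21.51983376.

21.52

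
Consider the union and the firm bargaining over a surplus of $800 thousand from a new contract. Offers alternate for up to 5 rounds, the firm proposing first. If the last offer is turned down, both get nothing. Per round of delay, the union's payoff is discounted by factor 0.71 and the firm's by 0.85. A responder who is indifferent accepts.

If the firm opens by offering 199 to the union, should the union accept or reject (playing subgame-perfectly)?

Work out the union's continuation value if the offer is rejected.
Round 5 (the firm proposes): rejection yields 0 for the union; the firm offers 0 and keeps 800.
Round 4 (the union proposes): the firm can get 800 next round, worth 0.85 × 800 = 680 now, so the union offers 680, keeping 120.
Round 3 (the firm proposes): the union can get 120 next round, worth 0.71 × 120 = 85.2 now; the firm offers that and keeps 714.8.
Round 2 (the union proposes): the firm can get 714.8 next round, worth 0.85 × 714.8 = 607.58 now, so the union offers 607.58, keeping 192.42.
So by rejecting in round 1, the union gets 192.42 next round, worth 0.71 × 192.42 = 136.6182 now.
Offer 199 ≥ 136.6182, so the union accepts.

Accept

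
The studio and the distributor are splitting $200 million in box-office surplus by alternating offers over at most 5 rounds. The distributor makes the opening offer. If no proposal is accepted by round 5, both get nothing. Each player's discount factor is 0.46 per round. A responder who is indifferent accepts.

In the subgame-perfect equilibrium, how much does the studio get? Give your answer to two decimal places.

60.19

By backward induction:
Round 5 (the distributor proposes): rejection yields 0 for the studio; the distributor offers 0 and keeps 200.
Round 4 (the studio proposes): the distributor can get 200 next round, worth 0.46 × 200 = 92 now; the studio offers that and keeps 108.
Round 3 (the distributor proposes): the studio can get 108 next round, worth 0.46 × 108 = 49.68 now. The distributor offers 49.68 and keeps 200 − 49.68 = 150.32.
Round 2 (the studio proposes): the distributor can get 150.32 next round, worth 0.46 × 150.32 = 69.1472 now; the studio offers that and keeps 130.8528.
Round 1 (the distributor proposes): the studio can get 130.8528 next round, worth 0.46 × 130.8528 = 60.192288 now. The distributor offers 60.192288 and keeps 200 − 60.192288 = 139.807712.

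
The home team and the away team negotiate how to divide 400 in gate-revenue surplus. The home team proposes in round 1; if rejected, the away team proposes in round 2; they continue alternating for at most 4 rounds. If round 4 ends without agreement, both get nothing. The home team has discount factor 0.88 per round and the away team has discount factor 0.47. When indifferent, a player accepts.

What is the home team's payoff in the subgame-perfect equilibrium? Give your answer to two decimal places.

Round 4 (the away team proposes): the home team will accept anything ≥ 0, so the away team offers 0 and keeps 400.
Round 3 (the home team proposes): the away team can get 400 next round, worth 0.47 × 400 = 188 now; the home team offers that and keeps 212.
Round 2 (the away team proposes): the home team can get 212 next round, worth 0.88 × 212 = 186.56 now, so the away team offers 186.56, keeping 213.44.
Round 1 (the home team proposes): the away team can get 213.44 next round, worth 0.47 × 213.44 = 100.3168 now, so the home team offers 100.3168, keeping 299.6832.

299.68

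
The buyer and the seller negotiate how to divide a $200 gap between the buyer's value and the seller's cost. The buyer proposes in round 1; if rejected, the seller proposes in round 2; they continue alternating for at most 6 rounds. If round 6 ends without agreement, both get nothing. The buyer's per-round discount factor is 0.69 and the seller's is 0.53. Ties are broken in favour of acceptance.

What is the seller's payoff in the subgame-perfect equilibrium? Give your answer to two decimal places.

Solve by backward induction from round 6.
Round 6 (the seller proposes): the buyer will accept anything ≥ 0, so the seller offers 0 and keeps 200.
Round 5 (the buyer proposes): the seller can get 200 next round, worth 0.53 × 200 = 106 now. The buyer offers 106 and keeps 200 − 106 = 94.
Round 4 (the seller proposes): the buyer can get 94 next round, worth 0.69 × 94 = 64.86 now; the seller offers that and keeps 135.14.
Round 3 (the buyer proposes): the seller can get 135.14 next round, worth 0.53 × 135.14 = 71.6242 now; the buyer offers that and keeps 128.3758.
Round 2 (the seller proposes): the buyer can get 128.3758 next round, worth 0.69 × 128.3758 = 88.579302 now, so the seller offers 88.579302, keeping 111.420698.
Round 1 (the buyer proposes): the seller can get 111.420698 next round, worth 0.53 × 111.420698 = 59.05296994 now; the buyer offers that and keeps 140.94703006.

59.05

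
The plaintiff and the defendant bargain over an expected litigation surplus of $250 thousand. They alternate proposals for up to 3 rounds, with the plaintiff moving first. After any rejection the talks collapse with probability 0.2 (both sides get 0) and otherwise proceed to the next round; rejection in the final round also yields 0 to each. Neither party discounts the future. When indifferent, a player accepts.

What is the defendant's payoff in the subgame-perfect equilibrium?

By backward induction:
Round 3 (the plaintiff proposes): the defendant will accept anything ≥ 0, so the plaintiff offers 0 and keeps 250.
Round 2 (the defendant proposes): rejecting gives the plaintiff an expected 0.8 × 250 = 200; the defendant offers that and keeps 50.
Round 1 (the plaintiff proposes): rejecting gives the defendant an expected 0.8 × 50 = 40, so the plaintiff offers 40, keeping 210.

40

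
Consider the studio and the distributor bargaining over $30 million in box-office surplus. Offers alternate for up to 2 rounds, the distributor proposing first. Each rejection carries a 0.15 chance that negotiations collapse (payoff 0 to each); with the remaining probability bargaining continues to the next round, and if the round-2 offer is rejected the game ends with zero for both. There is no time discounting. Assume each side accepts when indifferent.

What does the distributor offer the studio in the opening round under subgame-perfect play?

25.5

Round 2 (the studio proposes): the distributor will accept anything ≥ 0, so the studio offers 0 and keeps 30.
Round 1 (the distributor proposes): rejecting gives the studio an expected 0.85 × 30 = 25.5, so the distributor offers 25.5, keeping 4.5.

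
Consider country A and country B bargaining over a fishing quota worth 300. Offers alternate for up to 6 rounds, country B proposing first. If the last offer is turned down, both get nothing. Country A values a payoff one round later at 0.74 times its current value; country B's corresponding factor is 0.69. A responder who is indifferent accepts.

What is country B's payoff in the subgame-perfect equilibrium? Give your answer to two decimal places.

138.16

By backward induction:
Round 6 (country A proposes): rejection yields 0 for country B; country A offers 0 and keeps 300.
Round 5 (country B proposes): country A can get 300 next round, worth 0.74 × 300 = 222 now; country B offers that and keeps 78.
Round 4 (country A proposes): country B can get 78 next round, worth 0.69 × 78 = 53.82 now, so country A offers 53.82, keeping 246.18.
Round 3 (country B proposes): country A can get 246.18 next round, worth 0.74 × 246.18 = 182.1732 now, so country B offers 182.1732, keeping 117.8268.
Round 2 (country A proposes): country B can get 117.8268 next round, worth 0.69 × 117.8268 = 81.300492 now; country A offers that and keeps 218.699508.
Round 1 (country B proposes): country A can get 218.699508 next round, worth 0.74 × 218.699508 = 161.83763592 now. Country B offers 161.83763592 and keeps 300 − 161.83763592 = 138.16236408.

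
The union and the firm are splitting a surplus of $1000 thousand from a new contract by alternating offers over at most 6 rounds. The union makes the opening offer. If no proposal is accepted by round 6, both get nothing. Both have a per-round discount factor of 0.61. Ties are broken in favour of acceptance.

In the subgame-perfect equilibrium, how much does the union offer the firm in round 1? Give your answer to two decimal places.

410.88

Work backward from the last round.
Round 6 (the firm proposes): rejection yields 0 for the union; the firm offers 0 and keeps 1000.
Round 5 (the union proposes): the firm can get 1000 next round, worth 0.61 × 1000 = 610 now. The union offers 610 and keeps 1000 − 610 = 390.
Round 4 (the firm proposes): the union can get 390 next round, worth 0.61 × 390 = 237.9 now; the firm offers that and keeps 762.1.
Round 3 (the union proposes): the firm can get 762.1 next round, worth 0.61 × 762.1 = 464.881 now; the union offers that and keeps 535.119.
Round 2 (the firm proposes): the union can get 535.119 next round, worth 0.61 × 535.119 = 326.42259 now. The firm offers 326.42259 and keeps 1000 − 326.42259 = 673.57741.
Round 1 (the union proposes): the firm can get 673.57741 next round, worth 0.61 × 673.57741 = 410.8822201 now; the union offers that and keeps 589.1177799.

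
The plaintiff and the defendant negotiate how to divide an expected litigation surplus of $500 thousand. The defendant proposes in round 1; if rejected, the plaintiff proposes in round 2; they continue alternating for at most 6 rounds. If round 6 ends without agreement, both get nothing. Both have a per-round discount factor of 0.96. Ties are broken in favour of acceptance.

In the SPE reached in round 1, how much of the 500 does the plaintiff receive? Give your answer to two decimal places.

444.58

Solve by backward induction from round 6.
Round 6 (the plaintiff proposes): rejection yields 0 for the defendant; the plaintiff offers 0 and keeps 500.
Round 5 (the defendant proposes): the plaintiff can get 500 next round, worth 0.96 × 500 = 480 now, so the defendant offers 480, keeping 20.
Round 4 (the plaintiff proposes): the defendant can get 20 next round, worth 0.96 × 20 = 19.2 now; the plaintiff offers that and keeps 480.8.
Round 3 (the defendant proposes): the plaintiff can get 480.8 next round, worth 0.96 × 480.8 = 461.568 now, so the defendant offers 461.568, keeping 38.432.
Round 2 (the plaintiff proposes): the defendant can get 38.432 next round, worth 0.96 × 38.432 = 36.89472 now, so the plaintiff offers 36.89472, keeping 463.10528.
Round 1 (the defendant proposes): the plaintiff can get 463.10528 next round, worth 0.96 × 463.10528 = 444.5810688 now, so the defendant offers 444.5810688, keeping 55.4189312.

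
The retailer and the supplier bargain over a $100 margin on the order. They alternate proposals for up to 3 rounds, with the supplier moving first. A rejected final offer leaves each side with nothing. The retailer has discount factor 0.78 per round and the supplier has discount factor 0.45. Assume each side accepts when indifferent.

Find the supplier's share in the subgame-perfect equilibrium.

Round 3 (the supplier proposes): rejection yields 0 for the retailer; the supplier offers 0 and keeps 100.
Round 2 (the retailer proposes): the supplier can get 100 next round, worth 0.45 × 100 = 45 now, so the retailer offers 45, keeping 55.
Round 1 (the supplier proposes): the retailer can get 55 next round, worth 0.78 × 55 = 42.9 now; the supplier offers that and keeps 57.1.

57.1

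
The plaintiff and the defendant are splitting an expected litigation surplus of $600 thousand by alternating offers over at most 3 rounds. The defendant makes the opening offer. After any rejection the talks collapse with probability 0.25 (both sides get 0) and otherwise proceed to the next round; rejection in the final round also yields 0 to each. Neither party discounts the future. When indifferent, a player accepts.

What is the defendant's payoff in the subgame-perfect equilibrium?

487.5

Round 3 (the defendant proposes): rejection yields 0 for the plaintiff; the defendant offers 0 and keeps 600.
Round 2 (the plaintiff proposes): rejecting gives the defendant an expected 0.75 × 600 = 450; the plaintiff offers that and keeps 150.
Round 1 (the defendant proposes): rejecting gives the plaintiff an expected 0.75 × 150 = 112.5; the defendant offers that and keeps 487.5.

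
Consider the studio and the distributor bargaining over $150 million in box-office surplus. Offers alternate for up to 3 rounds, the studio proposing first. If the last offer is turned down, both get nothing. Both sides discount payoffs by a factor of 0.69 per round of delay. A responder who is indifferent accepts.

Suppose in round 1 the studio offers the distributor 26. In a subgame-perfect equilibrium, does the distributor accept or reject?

Reject

Work out the distributor's continuation value if the offer is rejected.
Round 3 (the studio proposes): the distributor will accept anything ≥ 0, so the studio offers 0 and keeps 150.
Round 2 (the distributor proposes): the studio can get 150 next round, worth 0.69 × 150 = 103.5 now. The distributor offers 103.5 and keeps 150 − 103.5 = 46.5.
So by rejecting in round 1, the distributor gets 46.5 next round, worth 0.69 × 46.5 = 32.085 now.
Offer 26 < 32.085, so the distributor rejects.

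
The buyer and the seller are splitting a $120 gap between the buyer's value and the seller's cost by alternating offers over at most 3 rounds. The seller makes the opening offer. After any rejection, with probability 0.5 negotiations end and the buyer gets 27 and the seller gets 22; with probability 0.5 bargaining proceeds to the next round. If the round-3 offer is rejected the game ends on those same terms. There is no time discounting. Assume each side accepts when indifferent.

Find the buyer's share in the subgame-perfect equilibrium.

Round 3 (the seller proposes): the buyer gets 27 if talks fail, so the seller offers 27 and keeps 93.
Round 2 (the buyer proposes): rejecting gives the seller an expected 0.5 × 93 + 0.5 × 22 = 57.5, so the buyer offers 57.5, keeping 62.5.
Round 1 (the seller proposes): rejecting gives the buyer an expected 0.5 × 62.5 + 0.5 × 27 = 44.75. The seller offers 44.75 and keeps 120 − 44.75 = 75.25.

44.75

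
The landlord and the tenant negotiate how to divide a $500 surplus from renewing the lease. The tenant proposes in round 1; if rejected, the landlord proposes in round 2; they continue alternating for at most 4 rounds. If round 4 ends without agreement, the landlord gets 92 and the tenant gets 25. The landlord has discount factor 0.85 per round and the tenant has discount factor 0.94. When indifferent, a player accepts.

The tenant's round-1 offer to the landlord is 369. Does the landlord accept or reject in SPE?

Work out the landlord's continuation value if the offer is rejected.
Round 4 (the landlord proposes): the tenant gets 25 if talks fail, so the landlord offers 25 and keeps 475.
Round 3 (the tenant proposes): the landlord can get 475 next round, worth 0.85 × 475 = 403.75 now, so the tenant offers 403.75, keeping 96.25.
Round 2 (the landlord proposes): the tenant can get 96.25 next round, worth 0.94 × 96.25 = 90.475 now. The landlord offers 90.475 and keeps 500 − 90.475 = 409.525.
So by rejecting in round 1, the landlord gets 409.525 next round, worth 0.85 × 409.525 = 348.09625 now.
Offer 369 ≥ 348.09625, so the landlord accepts.

Accept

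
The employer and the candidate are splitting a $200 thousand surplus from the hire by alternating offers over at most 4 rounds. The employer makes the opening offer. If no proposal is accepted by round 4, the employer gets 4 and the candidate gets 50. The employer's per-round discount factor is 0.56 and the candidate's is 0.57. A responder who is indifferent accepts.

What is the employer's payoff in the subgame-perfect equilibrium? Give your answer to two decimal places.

Round 4 (the candidate proposes): the employer gets 4 if talks fail, so the candidate offers 4 and keeps 196.
Round 3 (the employer proposes): the candidate can get 196 next round, worth 0.57 × 196 = 111.72 now, so the employer offers 111.72, keeping 88.28.
Round 2 (the candidate proposes): the employer can get 88.28 next round, worth 0.56 × 88.28 = 49.4368 now, so the candidate offers 49.4368, keeping 150.5632.
Round 1 (the employer proposes): the candidate can get 150.5632 next round, worth 0.57 × 150.5632 = 85.821024 now, so the employer offers 85.821024, keeping 114.178976.

114.18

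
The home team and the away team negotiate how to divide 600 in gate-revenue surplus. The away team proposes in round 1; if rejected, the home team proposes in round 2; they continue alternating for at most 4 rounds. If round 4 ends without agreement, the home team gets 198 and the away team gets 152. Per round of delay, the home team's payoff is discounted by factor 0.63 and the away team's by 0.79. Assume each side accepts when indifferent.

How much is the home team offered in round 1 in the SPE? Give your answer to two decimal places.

219.85

Round 4 (the home team proposes): the away team gets 152 if talks fail, so the home team offers 152 and keeps 448.
Round 3 (the away team proposes): the home team can get 448 next round, worth 0.63 × 448 = 282.24 now, so the away team offers 282.24, keeping 317.76.
Round 2 (the home team proposes): the away team can get 317.76 next round, worth 0.79 × 317.76 = 251.0304 now. The home team offers 251.0304 and keeps 600 − 251.0304 = 348.9696.
Round 1 (the away team proposes): the home team can get 348.9696 next round, worth 0.63 × 348.9696 = 219.850848 now. The away team offers 219.850848 and keeps 600 − 219.850848 = 380.149152.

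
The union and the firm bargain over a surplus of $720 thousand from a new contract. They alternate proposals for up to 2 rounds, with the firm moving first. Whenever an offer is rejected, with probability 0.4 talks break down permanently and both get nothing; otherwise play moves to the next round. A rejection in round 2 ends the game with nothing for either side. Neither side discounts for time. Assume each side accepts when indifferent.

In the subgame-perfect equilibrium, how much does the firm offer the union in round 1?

By backward induction:
Round 2 (the union proposes): the firm will accept anything ≥ 0, so the union offers 0 and keeps 720.
Round 1 (the firm proposes): rejecting gives the union an expected 0.6 × 720 = 432. The firm offers 432 and keeps 720 − 432 = 288.

432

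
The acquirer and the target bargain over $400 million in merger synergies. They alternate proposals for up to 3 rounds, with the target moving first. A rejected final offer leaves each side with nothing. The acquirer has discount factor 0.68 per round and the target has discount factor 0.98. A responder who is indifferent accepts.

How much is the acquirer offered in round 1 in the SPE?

5.44

Round 3 (the target proposes): the acquirer will accept anything ≥ 0, so the target offers 0 and keeps 400.
Round 2 (the acquirer proposes): the target can get 400 next round, worth 0.98 × 400 = 392 now. The acquirer offers 392 and keeps 400 − 392 = 8.
Round 1 (the target proposes): the acquirer can get 8 next round, worth 0.68 × 8 = 5.44 now, so the target offers 5.44, keeping 394.56.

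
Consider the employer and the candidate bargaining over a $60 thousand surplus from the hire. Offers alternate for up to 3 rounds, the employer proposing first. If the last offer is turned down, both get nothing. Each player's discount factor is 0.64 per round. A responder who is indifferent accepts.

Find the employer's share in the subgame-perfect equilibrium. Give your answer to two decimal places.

46.18

By backward induction:
Round 3 (the employer proposes): the candidate will accept anything ≥ 0, so the employer offers 0 and keeps 60.
Round 2 (the candidate proposes): the employer can get 60 next round, worth 0.64 × 60 = 38.4 now. The candidate offers 38.4 and keeps 60 − 38.4 = 21.6.
Round 1 (the employer proposes): the candidate can get 21.6 next round, worth 0.64 × 21.6 = 13.824 now; the employer offers that and keeps 46.176.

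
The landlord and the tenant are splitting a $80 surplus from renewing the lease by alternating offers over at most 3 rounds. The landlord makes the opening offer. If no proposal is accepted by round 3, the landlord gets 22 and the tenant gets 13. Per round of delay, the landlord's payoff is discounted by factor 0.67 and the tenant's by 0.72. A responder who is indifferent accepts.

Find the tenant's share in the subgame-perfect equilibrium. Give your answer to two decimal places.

25.28

Solve by backward induction from round 3.
Round 3 (the landlord proposes): the tenant gets 13 if talks fail, so the landlord offers 13 and keeps 67.
Round 2 (the tenant proposes): the landlord can get 67 next round, worth 0.67 × 67 = 44.89 now. The tenant offers 44.89 and keeps 80 − 44.89 = 35.11.
Round 1 (the landlord proposes): the tenant can get 35.11 next round, worth 0.72 × 35.11 = 25.2792 now. The landlord offers 25.2792 and keeps 80 − 25.2792 = 54.7208.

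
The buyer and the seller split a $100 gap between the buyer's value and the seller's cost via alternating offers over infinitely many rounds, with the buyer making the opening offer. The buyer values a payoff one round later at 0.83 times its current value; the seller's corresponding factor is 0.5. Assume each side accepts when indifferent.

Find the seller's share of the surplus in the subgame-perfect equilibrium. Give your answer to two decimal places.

14.53

In a stationary SPE each proposer offers the other exactly their discounted continuation value.
If the buyer keeps x when proposing and the seller keeps y when proposing, then x = 100 − 0.5y and y = 100 − 0.83x.
Solving: x = 100(1 − 0.5) / (1 − 0.83·0.5) = 50 / 0.585 ≈ 85.4701.
The seller gets 100 − 85.4701 ≈ 14.5299.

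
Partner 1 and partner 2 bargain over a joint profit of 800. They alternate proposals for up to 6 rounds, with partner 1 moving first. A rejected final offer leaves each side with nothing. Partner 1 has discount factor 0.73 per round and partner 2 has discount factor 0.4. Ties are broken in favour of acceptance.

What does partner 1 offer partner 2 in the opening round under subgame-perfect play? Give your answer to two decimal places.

138.91

Solve by backward induction from round 6.
Round 6 (partner 2 proposes): rejection yields 0 for partner 1; partner 2 offers 0 and keeps 800.
Round 5 (partner 1 proposes): partner 2 can get 800 next round, worth 0.4 × 800 = 320 now, so partner 1 offers 320, keeping 480.
Round 4 (partner 2 proposes): partner 1 can get 480 next round, worth 0.73 × 480 = 350.4 now; partner 2 offers that and keeps 449.6.
Round 3 (partner 1 proposes): partner 2 can get 449.6 next round, worth 0.4 × 449.6 = 179.84 now; partner 1 offers that and keeps 620.16.
Round 2 (partner 2 proposes): partner 1 can get 620.16 next round, worth 0.73 × 620.16 = 452.7168 now. Partner 2 offers 452.7168 and keeps 800 − 452.7168 = 347.2832.
Round 1 (partner 1 proposes): partner 2 can get 347.2832 next round, worth 0.4 × 347.2832 = 138.91328 now, so partner 1 offers 138.91328, keeping 661.08672.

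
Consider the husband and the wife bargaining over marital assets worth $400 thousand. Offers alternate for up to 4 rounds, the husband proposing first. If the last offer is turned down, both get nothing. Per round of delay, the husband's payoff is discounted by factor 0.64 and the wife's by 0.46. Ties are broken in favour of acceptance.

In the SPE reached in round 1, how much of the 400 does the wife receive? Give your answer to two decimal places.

120.41

Round 4 (the wife proposes): the husband will accept anything ≥ 0, so the wife offers 0 and keeps 400.
Round 3 (the husband proposes): the wife can get 400 next round, worth 0.46 × 400 = 184 now; the husband offers that and keeps 216.
Round 2 (the wife proposes): the husband can get 216 next round, worth 0.64 × 216 = 138.24 now, so the wife offers 138.24, keeping 261.76.
Round 1 (the husband proposes): the wife can get 261.76 next round, worth 0.46 × 261.76 = 120.4096 now; the husband offers that and keeps 279.5904.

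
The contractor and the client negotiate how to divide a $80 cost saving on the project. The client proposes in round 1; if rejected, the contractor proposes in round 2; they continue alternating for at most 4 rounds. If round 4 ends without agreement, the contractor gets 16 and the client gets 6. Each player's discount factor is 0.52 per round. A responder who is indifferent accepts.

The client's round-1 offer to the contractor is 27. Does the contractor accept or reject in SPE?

Round 4 (the contractor proposes): the client gets 6 if talks fail, so the contractor offers 6 and keeps 74.
Round 3 (the client proposes): the contractor can get 74 next round, worth 0.52 × 74 = 38.48 now, so the client offers 38.48, keeping 41.52.
Round 2 (the contractor proposes): the client can get 41.52 next round, worth 0.52 × 41.52 = 21.5904 now. The contractor offers 21.5904 and keeps 80 − 21.5904 = 58.4096.
So by rejecting in round 1, the contractor gets 58.4096 next round, worth 0.52 × 58.4096 = 30.372992 now.
Offer 27 < 30.372992, so the contractor rejects.

Reject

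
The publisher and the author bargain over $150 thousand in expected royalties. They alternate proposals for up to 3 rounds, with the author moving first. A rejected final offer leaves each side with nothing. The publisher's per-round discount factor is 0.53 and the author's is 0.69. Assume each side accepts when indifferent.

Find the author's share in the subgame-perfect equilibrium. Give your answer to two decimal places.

Round 3 (the author proposes): rejection yields 0 for the publisher; the author offers 0 and keeps 150.
Round 2 (the publisher proposes): the author can get 150 next round, worth 0.69 × 150 = 103.5 now, so the publisher offers 103.5, keeping 46.5.
Round 1 (the author proposes): the publisher can get 46.5 next round, worth 0.53 × 46.5 = 24.645 now, so the author offers 24.645, keeping 125.355.

125.36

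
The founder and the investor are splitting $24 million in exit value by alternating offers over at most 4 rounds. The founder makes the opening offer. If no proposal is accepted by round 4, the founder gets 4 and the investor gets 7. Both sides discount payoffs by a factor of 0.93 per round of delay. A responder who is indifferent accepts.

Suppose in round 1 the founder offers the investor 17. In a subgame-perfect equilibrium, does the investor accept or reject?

Round 4 (the investor proposes): the founder gets 4 if talks fail, so the investor offers 4 and keeps 20.
Round 3 (the founder proposes): the investor can get 20 next round, worth 0.93 × 20 = 18.6 now; the founder offers that and keeps 5.4.
Round 2 (the investor proposes): the founder can get 5.4 next round, worth 0.93 × 5.4 = 5.022 now, so the investor offers 5.022, keeping 18.978.
So by rejecting in round 1, the investor gets 18.978 next round, worth 0.93 × 18.978 = 17.64954 now.
Offer 17 < 17.64954, so the investor rejects.

Reject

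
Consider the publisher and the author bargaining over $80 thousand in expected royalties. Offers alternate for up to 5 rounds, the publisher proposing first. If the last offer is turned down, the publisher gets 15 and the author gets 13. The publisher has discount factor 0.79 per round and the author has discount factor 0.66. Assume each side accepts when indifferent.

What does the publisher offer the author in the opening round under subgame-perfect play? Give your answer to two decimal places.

20.40

By backward induction:
Round 5 (the publisher proposes): the author gets 13 if talks fail, so the publisher offers 13 and keeps 67.
Round 4 (the author proposes): the publisher can get 67 next round, worth 0.79 × 67 = 52.93 now. The author offers 52.93 and keeps 80 − 52.93 = 27.07.
Round 3 (the publisher proposes): the author can get 27.07 next round, worth 0.66 × 27.07 = 17.8662 now, so the publisher offers 17.8662, keeping 62.1338.
Round 2 (the author proposes): the publisher can get 62.1338 next round, worth 0.79 × 62.1338 = 49.085702 now, so the author offers 49.085702, keeping 30.914298.
Round 1 (the publisher proposes): the author can get 30.914298 next round, worth 0.66 × 30.914298 = 20.40343668 now; the publisher offers that and keeps 59.59656332.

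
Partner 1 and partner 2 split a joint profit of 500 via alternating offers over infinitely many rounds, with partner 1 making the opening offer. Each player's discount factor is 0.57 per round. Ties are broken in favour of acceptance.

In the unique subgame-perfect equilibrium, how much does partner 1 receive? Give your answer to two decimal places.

318.47

In a stationary SPE each proposer offers the other exactly their discounted continuation value.
If partner 1 keeps x when proposing and partner 2 keeps y when proposing, then x = 500 − 0.57y and y = 500 − 0.57x.
Solving: x = 500(1 − 0.57) / (1 − 0.57·0.57) = 215 / 0.6751 ≈ 318.4713.
Partner 2 gets 500 − 318.4713 ≈ 181.5287.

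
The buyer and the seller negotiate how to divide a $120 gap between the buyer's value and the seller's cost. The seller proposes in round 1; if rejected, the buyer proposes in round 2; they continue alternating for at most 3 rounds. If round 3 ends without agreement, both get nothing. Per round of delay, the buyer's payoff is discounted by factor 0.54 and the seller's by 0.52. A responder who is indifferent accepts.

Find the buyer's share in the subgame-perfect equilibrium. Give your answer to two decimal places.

31.10

Round 3 (the seller proposes): rejection yields 0 for the buyer; the seller offers 0 and keeps 120.
Round 2 (the buyer proposes): the seller can get 120 next round, worth 0.52 × 120 = 62.4 now, so the buyer offers 62.4, keeping 57.6.
Round 1 (the seller proposes): the buyer can get 57.6 next round, worth 0.54 × 57.6 = 31.104 now, so the seller offers 31.104, keeping 88.896.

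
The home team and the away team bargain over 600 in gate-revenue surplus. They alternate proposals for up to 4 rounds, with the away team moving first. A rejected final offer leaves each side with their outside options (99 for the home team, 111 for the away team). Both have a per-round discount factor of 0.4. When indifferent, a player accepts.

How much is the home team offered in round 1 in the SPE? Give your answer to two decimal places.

Round 4 (the home team proposes): the away team gets 111 if talks fail, so the home team offers 111 and keeps 489.
Round 3 (the away team proposes): the home team can get 489 next round, worth 0.4 × 489 = 195.6 now; the away team offers that and keeps 404.4.
Round 2 (the home team proposes): the away team can get 404.4 next round, worth 0.4 × 404.4 = 161.76 now. The home team offers 161.76 and keeps 600 − 161.76 = 438.24.
Round 1 (the away team proposes): the home team can get 438.24 next round, worth 0.4 × 438.24 = 175.296 now, so the away team offers 175.296, keeping 424.704.

175.30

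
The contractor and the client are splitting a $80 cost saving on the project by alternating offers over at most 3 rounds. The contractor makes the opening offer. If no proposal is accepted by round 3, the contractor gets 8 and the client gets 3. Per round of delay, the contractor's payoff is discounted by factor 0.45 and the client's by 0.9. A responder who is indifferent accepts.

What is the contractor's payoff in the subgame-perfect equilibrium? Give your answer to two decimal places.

Round 3 (the contractor proposes): the client gets 3 if talks fail, so the contractor offers 3 and keeps 77.
Round 2 (the client proposes): the contractor can get 77 next round, worth 0.45 × 77 = 34.65 now, so the client offers 34.65, keeping 45.35.
Round 1 (the contractor proposes): the client can get 45.35 next round, worth 0.9 × 45.35 = 40.815 now, so the contractor offers 40.815, keeping 39.185.

39.19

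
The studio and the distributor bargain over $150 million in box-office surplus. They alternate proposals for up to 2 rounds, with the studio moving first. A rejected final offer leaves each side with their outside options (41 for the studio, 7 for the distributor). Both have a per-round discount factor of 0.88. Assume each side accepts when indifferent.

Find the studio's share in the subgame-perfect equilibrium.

Round 2 (the distributor proposes): the studio gets 41 if talks fail, so the distributor offers 41 and keeps 109.
Round 1 (the studio proposes): the distributor can get 109 next round, worth 0.88 × 109 = 95.92 now, so the studio offers 95.92, keeping 54.08.

54.08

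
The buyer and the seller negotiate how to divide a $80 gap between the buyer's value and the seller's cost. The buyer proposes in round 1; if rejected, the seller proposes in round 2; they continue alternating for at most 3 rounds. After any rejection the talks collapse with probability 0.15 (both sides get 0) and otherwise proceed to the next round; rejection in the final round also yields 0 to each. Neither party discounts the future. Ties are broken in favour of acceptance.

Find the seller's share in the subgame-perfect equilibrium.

Round 3 (the buyer proposes): rejection yields 0 for the seller; the buyer offers 0 and keeps 80.
Round 2 (the seller proposes): rejecting gives the buyer an expected 0.85 × 80 = 68; the seller offers that and keeps 12.
Round 1 (the buyer proposes): rejecting gives the seller an expected 0.85 × 12 = 10.2. The buyer offers 10.2 and keeps 80 − 10.2 = 69.8.

10.2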